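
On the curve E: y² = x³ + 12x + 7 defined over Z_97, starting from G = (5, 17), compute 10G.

Double-and-add on 10 = (1010)₂. Start with G = (5, 17) for the leading 1-bit.
double: tangent at (5, 17): λ = (3·5² + 12)/(2·17) ≡ 87/34. 34⁻¹ ≡ 20 (mod 97), so λ ≡ 87·20 ≡ 91.
  x = λ² - 5 - 5 = 8281 - 10 ≡ 26; y = λ·(5 - 26) - 17 ≡ 12. → (26, 12)
double: tangent at (26, 12): λ = (3·26² + 12)/(2·12) ≡ 3/24. 24⁻¹ ≡ 93 (mod 97) since 24·93 = 2232 ≡ 1, so λ ≡ 3·93 ≡ 85.
  x = λ² - 26 - 26 = 7225 - 52 ≡ 92; y = λ·(26 - 92) - 12 ≡ 4. → (92, 4)
add G: (92, 4) + (5, 17). λ = (17 - 4)/(5 - 92) ≡ 13/10 mod 97. 10⁻¹ ≡ 68 (mod 97), so λ ≡ 11.
  x = λ² - 92 - 5 = 121 - 97 ≡ 24; y = λ·(92 - 24) - 4 ≡ 65. → (24, 65)
double: tangent at (24, 65): λ = (3·24² + 12)/(2·65) ≡ 91/33. 33⁻¹ ≡ 50 (mod 97), so λ ≡ 91·50 ≡ 88.
  x = λ² - 24 - 24 = 7744 - 48 ≡ 33; y = λ·(24 - 33) - 65 ≡ 16. → (33, 16)

(33, 16)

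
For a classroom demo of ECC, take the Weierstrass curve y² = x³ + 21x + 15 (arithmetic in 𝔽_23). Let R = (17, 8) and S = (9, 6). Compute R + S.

(10, 11)

(17, 8) + (9, 6). λ = (6 - 8)/(9 - 17) ≡ 21/15 mod 23. 15⁻¹ ≡ 20 (mod 23), so λ ≡ 6.
  x = λ² - 17 - 9 = 36 - 26 ≡ 10; y = λ·(17 - 10) - 8 ≡ 11. → (10, 11)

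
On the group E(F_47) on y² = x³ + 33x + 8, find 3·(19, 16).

Write P = (19, 16).
Repeated addition: build up to 3P.
2P: tangent at (19, 16): λ = (3·19² + 33)/(2·16) ≡ 35/32. 32⁻¹ ≡ 25 (mod 47) since 32·25 = 800 ≡ 1, so λ ≡ 35·25 ≡ 29.
  x = λ² - 19 - 19 = 841 - 38 ≡ 4; y = λ·(19 - 4) - 16 ≡ 43. → (4, 43)
3P: (4, 43) + (19, 16). λ = (16 - 43)/(19 - 4) ≡ 20/15 mod 47. 15⁻¹ ≡ 22 (mod 47), so λ ≡ 17.
  x = λ² - 4 - 19 = 289 - 23 ≡ 31; y = λ·(4 - 31) - 43 ≡ 15. → (31, 15)

(31, 15)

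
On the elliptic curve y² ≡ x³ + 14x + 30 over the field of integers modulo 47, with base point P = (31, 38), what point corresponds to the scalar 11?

Double-and-add on 11 = (1011)₂. Start with P = (31, 38) for the leading 1-bit.
double: tangent at (31, 38): λ = (3·31² + 14)/(2·38) ≡ 30/29. 29⁻¹ ≡ 13 (mod 47), so λ ≡ 30·13 ≡ 14.
  x = λ² - 31 - 31 = 196 - 62 ≡ 40; y = λ·(31 - 40) - 38 ≡ 24. → (40, 24)
double: tangent at (40, 24): λ = (3·40² + 14)/(2·24) ≡ 20/1. 1⁻¹ ≡ 1 (mod 47), so λ ≡ 20·1 ≡ 20.
  x = λ² - 40 - 40 = 400 - 80 ≡ 38; y = λ·(40 - 38) - 24 ≡ 16. → (38, 16)
add P: (38, 16) + (31, 38). λ = (38 - 16)/(31 - 38) ≡ 22/40 mod 47. 40⁻¹ ≡ 20 (mod 47), so λ ≡ 17.
  x = λ² - 38 - 31 = 289 - 69 ≡ 32; y = λ·(38 - 32) - 16 ≡ 39. → (32, 39)
double: tangent at (32, 39): λ = (3·32² + 14)/(2·39) ≡ 31/31. 31⁻¹ ≡ 44 (mod 47), so λ ≡ 31·44 ≡ 1.
  x = λ² - 32 - 32 = 1 - 64 ≡ 31; y = λ·(32 - 31) - 39 ≡ 9. → (31, 9)
add P: (31, 9) + (31, 38): same x and y₁ ≡ -y₂, so the sum is O.

O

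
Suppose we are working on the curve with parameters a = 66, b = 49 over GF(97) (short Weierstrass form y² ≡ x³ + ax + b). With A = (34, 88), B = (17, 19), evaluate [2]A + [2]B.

(4, 38)

First 2A:
Repeated addition: build up to 2A.
2A: tangent at (34, 88): λ = (3·34² + 66)/(2·88) ≡ 42/79. 79⁻¹ ≡ 70 (mod 97), so λ ≡ 42·70 ≡ 30.
  x = λ² - 34 - 34 = 900 - 68 ≡ 56; y = λ·(34 - 56) - 88 ≡ 28. → (56, 28)
2A = (56, 28).
Next 2B:
Repeated addition: build up to 2B.
2B: tangent at (17, 19): λ = (3·17² + 66)/(2·19) ≡ 60/38. 38⁻¹ ≡ 23 (mod 97) since 38·23 = 874 ≡ 1, so λ ≡ 60·23 ≡ 22.
  x = λ² - 17 - 17 = 484 - 34 ≡ 62; y = λ·(17 - 62) - 19 ≡ 58. → (62, 58)
2B = (62, 58).
Finally 2A + 2B:
(56, 28) + (62, 58). λ = (58 - 28)/(62 - 56) ≡ 30/6 mod 97. 6⁻¹ ≡ 81 (mod 97) since 6·81 = 486 ≡ 1, so λ ≡ 5.
  x = λ² - 56 - 62 = 25 - 118 ≡ 4; y = λ·(56 - 4) - 28 ≡ 38. → (4, 38)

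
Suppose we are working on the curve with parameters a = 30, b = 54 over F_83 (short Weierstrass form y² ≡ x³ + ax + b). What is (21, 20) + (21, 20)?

tangent at (21, 20): λ = (3·21² + 30)/(2·20) ≡ 25/40. 40⁻¹ ≡ 27 (mod 83), so λ ≡ 25·27 ≡ 11.
  x = λ² - 21 - 21 = 121 - 42 ≡ 79; y = λ·(21 - 79) - 20 ≡ 6. → (79, 6)

(79, 6)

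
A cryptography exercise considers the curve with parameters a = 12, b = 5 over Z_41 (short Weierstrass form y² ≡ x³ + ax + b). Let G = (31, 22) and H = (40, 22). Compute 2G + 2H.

First 2G:
Repeated addition: build up to 2G.
2G: tangent at (31, 22): λ = (3·31² + 12)/(2·22) ≡ 25/3. 3⁻¹ ≡ 14 (mod 41), so λ ≡ 25·14 ≡ 22.
  x = λ² - 31 - 31 = 484 - 62 ≡ 12; y = λ·(31 - 12) - 22 ≡ 27. → (12, 27)
2G = (12, 27).
Next 2H:
Repeated addition: build up to 2H.
2H: tangent at (40, 22): λ = (3·40² + 12)/(2·22) ≡ 15/3. 3⁻¹ ≡ 14 (mod 41) since 3·14 = 42 ≡ 1, so λ ≡ 15·14 ≡ 5.
  x = λ² - 40 - 40 = 25 - 80 ≡ 27; y = λ·(40 - 27) - 22 ≡ 2. → (27, 2)
2H = (27, 2).
Finally 2G + 2H:
(12, 27) + (27, 2). λ = (2 - 27)/(27 - 12) ≡ 16/15 mod 41. 15⁻¹ ≡ 11 (mod 41) since 15·11 = 165 ≡ 1, so λ ≡ 12.
  x = λ² - 12 - 27 = 144 - 39 ≡ 23; y = λ·(12 - 23) - 27 ≡ 5. → (23, 5)

(23, 5)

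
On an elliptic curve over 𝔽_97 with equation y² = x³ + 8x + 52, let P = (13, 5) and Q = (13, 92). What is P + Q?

O

The two points share x = 13 and their y-coordinates satisfy 5 + 92 ≡ 0 (mod 97), so they are inverses. Their sum is 𝒪.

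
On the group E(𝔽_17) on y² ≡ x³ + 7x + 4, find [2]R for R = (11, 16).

tangent at (11, 16): λ = (3·11² + 7)/(2·16) ≡ 13/15. 15⁻¹ ≡ 8 (mod 17) since 15·8 = 120 ≡ 1, so λ ≡ 13·8 ≡ 2.
  x = λ² - 11 - 11 = 4 - 22 ≡ 16; y = λ·(11 - 16) - 16 ≡ 8. → (16, 8)

(16, 8)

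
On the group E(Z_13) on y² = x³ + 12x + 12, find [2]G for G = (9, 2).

(12, 5)

tangent at (9, 2): λ = (3·9² + 12)/(2·2) ≡ 8/4. 4⁻¹ ≡ 10 (mod 13), so λ ≡ 8·10 ≡ 2.
  x = λ² - 9 - 9 = 4 - 18 ≡ 12; y = λ·(9 - 12) - 2 ≡ 5. → (12, 5)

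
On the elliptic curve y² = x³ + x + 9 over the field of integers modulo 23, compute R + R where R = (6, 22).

(20, 5)

tangent at (6, 22): λ = (3·6² + 1)/(2·22) ≡ 17/21. 21⁻¹ ≡ 11 (mod 23), so λ ≡ 17·11 ≡ 3.
  x = λ² - 6 - 6 = 9 - 12 ≡ 20; y = λ·(6 - 20) - 22 ≡ 5. → (20, 5)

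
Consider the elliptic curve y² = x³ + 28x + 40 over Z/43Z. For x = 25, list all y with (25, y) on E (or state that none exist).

x³ + 28x + 40 = 16365 ≡ 25 (mod 43).
Square roots of 25 mod 43: 5 and 38 (since 5² = 25 ≡ 25).

5, 38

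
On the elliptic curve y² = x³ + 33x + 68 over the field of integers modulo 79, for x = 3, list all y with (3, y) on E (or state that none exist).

6, 73

x³ + 33x + 68 = 194 ≡ 36 (mod 79).
Square roots of 36 mod 79: 6 and 73 (since 6² = 36 ≡ 36).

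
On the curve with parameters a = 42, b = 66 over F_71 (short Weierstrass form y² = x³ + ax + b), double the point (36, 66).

tangent at (36, 66): λ = (3·36² + 42)/(2·66) ≡ 25/61. 61⁻¹ ≡ 7 (mod 71) since 61·7 = 427 ≡ 1, so λ ≡ 25·7 ≡ 33.
  x = λ² - 36 - 36 = 1089 - 72 ≡ 23; y = λ·(36 - 23) - 66 ≡ 8. → (23, 8)

(23, 8)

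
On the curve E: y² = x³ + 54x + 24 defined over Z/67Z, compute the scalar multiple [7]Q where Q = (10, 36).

Repeated addition: build up to 7Q.
2Q: tangent at (10, 36): λ = (3·10² + 54)/(2·36) ≡ 19/5. 5⁻¹ ≡ 27 (mod 67) since 5·27 = 135 ≡ 1, so λ ≡ 19·27 ≡ 44.
  x = λ² - 10 - 10 = 1936 - 20 ≡ 40; y = λ·(10 - 40) - 36 ≡ 51. → (40, 51)
3Q: (40, 51) + (10, 36). λ = (36 - 51)/(10 - 40) ≡ 52/37 mod 67. 37⁻¹ ≡ 29 (mod 67), so λ ≡ 34.
  x = λ² - 40 - 10 = 1156 - 50 ≡ 34; y = λ·(40 - 34) - 51 ≡ 19. → (34, 19)
4Q: (34, 19) + (10, 36). λ = (36 - 19)/(10 - 34) ≡ 17/43 mod 67. 43⁻¹ ≡ 53 (mod 67), so λ ≡ 30.
  x = λ² - 34 - 10 = 900 - 44 ≡ 52; y = λ·(34 - 52) - 19 ≡ 44. → (52, 44)
5Q: (52, 44) + (10, 36). λ = (36 - 44)/(10 - 52) ≡ 59/25 mod 67. 25⁻¹ ≡ 59 (mod 67), so λ ≡ 64.
  x = λ² - 52 - 10 = 4096 - 62 ≡ 14; y = λ·(52 - 14) - 44 ≡ 43. → (14, 43)
6Q: (14, 43) + (10, 36). λ = (36 - 43)/(10 - 14) ≡ 60/63 mod 67. 63⁻¹ ≡ 50 (mod 67), so λ ≡ 52.
  x = λ² - 14 - 10 = 2704 - 24 ≡ 0; y = λ·(14 - 0) - 43 ≡ 15. → (0, 15)
7Q: (0, 15) + (10, 36). λ = (36 - 15)/(10 - 0) ≡ 21/10 mod 67. 10⁻¹ ≡ 47 (mod 67) since 10·47 = 470 ≡ 1, so λ ≡ 49.
  x = λ² - 0 - 10 = 2401 - 10 ≡ 46; y = λ·(0 - 46) - 15 ≡ 9. → (46, 9)

(46, 9)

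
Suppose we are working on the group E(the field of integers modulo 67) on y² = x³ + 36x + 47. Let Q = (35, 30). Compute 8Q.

Repeated addition: build up to 8Q.
2Q: tangent at (35, 30): λ = (3·35² + 36)/(2·30) ≡ 26/60. 60⁻¹ ≡ 19 (mod 67) since 60·19 = 1140 ≡ 1, so λ ≡ 26·19 ≡ 25.
  x = λ² - 35 - 35 = 625 - 70 ≡ 19; y = λ·(35 - 19) - 30 ≡ 35. → (19, 35)
3Q: (19, 35) + (35, 30). λ = (30 - 35)/(35 - 19) ≡ 62/16 mod 67. 16⁻¹ ≡ 21 (mod 67), so λ ≡ 29.
  x = λ² - 19 - 35 = 841 - 54 ≡ 50; y = λ·(19 - 50) - 35 ≡ 4. → (50, 4)
4Q: (50, 4) + (35, 30). λ = (30 - 4)/(35 - 50) ≡ 26/52 mod 67. 52⁻¹ ≡ 58 (mod 67), so λ ≡ 34.
  x = λ² - 50 - 35 = 1156 - 85 ≡ 66; y = λ·(50 - 66) - 4 ≡ 55. → (66, 55)
5Q: (66, 55) + (35, 30). λ = (30 - 55)/(35 - 66) ≡ 42/36 mod 67. 36⁻¹ ≡ 54 (mod 67), so λ ≡ 57.
  x = λ² - 66 - 35 = 3249 - 101 ≡ 66; y = λ·(66 - 66) - 55 ≡ 12. → (66, 12)
6Q: (66, 12) + (35, 30). λ = (30 - 12)/(35 - 66) ≡ 18/36 mod 67. 36⁻¹ ≡ 54 (mod 67) since 36·54 = 1944 ≡ 1, so λ ≡ 34.
  x = λ² - 66 - 35 = 1156 - 101 ≡ 50; y = λ·(66 - 50) - 12 ≡ 63. → (50, 63)
7Q: (50, 63) + (35, 30). λ = (30 - 63)/(35 - 50) ≡ 34/52 mod 67. 52⁻¹ ≡ 58 (mod 67), so λ ≡ 29.
  x = λ² - 50 - 35 = 841 - 85 ≡ 19; y = λ·(50 - 19) - 63 ≡ 32. → (19, 32)
8Q: (19, 32) + (35, 30). λ = (30 - 32)/(35 - 19) ≡ 65/16 mod 67. 16⁻¹ ≡ 21 (mod 67), so λ ≡ 25.
  x = λ² - 19 - 35 = 625 - 54 ≡ 35; y = λ·(19 - 35) - 32 ≡ 37. → (35, 37)

(35, 37)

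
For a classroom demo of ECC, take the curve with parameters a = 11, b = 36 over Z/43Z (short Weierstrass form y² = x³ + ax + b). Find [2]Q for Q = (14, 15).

(12, 2)

tangent at (14, 15): λ = (3·14² + 11)/(2·15) ≡ 40/30. 30⁻¹ ≡ 33 (mod 43) since 30·33 = 990 ≡ 1, so λ ≡ 40·33 ≡ 30.
  x = λ² - 14 - 14 = 900 - 28 ≡ 12; y = λ·(14 - 12) - 15 ≡ 2. → (12, 2)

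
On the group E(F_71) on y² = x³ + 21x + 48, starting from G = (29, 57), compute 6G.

(20, 27)

Repeated addition: build up to 6G.
2G: tangent at (29, 57): λ = (3·29² + 21)/(2·57) ≡ 59/43. 43⁻¹ ≡ 38 (mod 71), so λ ≡ 59·38 ≡ 41.
  x = λ² - 29 - 29 = 1681 - 58 ≡ 61; y = λ·(29 - 61) - 57 ≡ 51. → (61, 51)
3G: (61, 51) + (29, 57). λ = (57 - 51)/(29 - 61) ≡ 6/39 mod 71. 39⁻¹ ≡ 51 (mod 71), so λ ≡ 22.
  x = λ² - 61 - 29 = 484 - 90 ≡ 39; y = λ·(61 - 39) - 51 ≡ 7. → (39, 7)
4G: (39, 7) + (29, 57). λ = (57 - 7)/(29 - 39) ≡ 50/61 mod 71. 61⁻¹ ≡ 7 (mod 71), so λ ≡ 66.
  x = λ² - 39 - 29 = 4356 - 68 ≡ 28; y = λ·(39 - 28) - 7 ≡ 9. → (28, 9)
5G: (28, 9) + (29, 57). λ = (57 - 9)/(29 - 28) ≡ 48/1 mod 71. 1⁻¹ ≡ 1 (mod 71) since 1·1 = 1 ≡ 1, so λ ≡ 48.
  x = λ² - 28 - 29 = 2304 - 57 ≡ 46; y = λ·(28 - 46) - 9 ≡ 50. → (46, 50)
6G: (46, 50) + (29, 57). λ = (57 - 50)/(29 - 46) ≡ 7/54 mod 71. 54⁻¹ ≡ 25 (mod 71), so λ ≡ 33.
  x = λ² - 46 - 29 = 1089 - 75 ≡ 20; y = λ·(46 - 20) - 50 ≡ 27. → (20, 27)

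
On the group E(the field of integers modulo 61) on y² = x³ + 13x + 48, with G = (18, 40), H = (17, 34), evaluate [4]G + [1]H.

First 4G:
Repeated addition: build up to 4G.
2G: tangent at (18, 40): λ = (3·18² + 13)/(2·40) ≡ 9/19. 19⁻¹ ≡ 45 (mod 61), so λ ≡ 9·45 ≡ 39.
  x = λ² - 18 - 18 = 1521 - 36 ≡ 21; y = λ·(18 - 21) - 40 ≡ 26. → (21, 26)
3G: (21, 26) + (18, 40). λ = (40 - 26)/(18 - 21) ≡ 14/58 mod 61. 58⁻¹ ≡ 20 (mod 61) since 58·20 = 1160 ≡ 1, so λ ≡ 36.
  x = λ² - 21 - 18 = 1296 - 39 ≡ 37; y = λ·(21 - 37) - 26 ≡ 8. → (37, 8)
4G: (37, 8) + (18, 40). λ = (40 - 8)/(18 - 37) ≡ 32/42 mod 61. 42⁻¹ ≡ 16 (mod 61) since 42·16 = 672 ≡ 1, so λ ≡ 24.
  x = λ² - 37 - 18 = 576 - 55 ≡ 33; y = λ·(37 - 33) - 8 ≡ 27. → (33, 27)
4G = (33, 27).
Finally 4G + H:
(33, 27) + (17, 34). λ = (34 - 27)/(17 - 33) ≡ 7/45 mod 61. 45⁻¹ ≡ 19 (mod 61) since 45·19 = 855 ≡ 1, so λ ≡ 11.
  x = λ² - 33 - 17 = 121 - 50 ≡ 10; y = λ·(33 - 10) - 27 ≡ 43. → (10, 43)

(10, 43)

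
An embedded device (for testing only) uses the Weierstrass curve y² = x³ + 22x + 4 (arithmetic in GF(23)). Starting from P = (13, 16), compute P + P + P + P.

(1, 2)

Double-and-add on 4 = (100)₂. Start with P = (13, 16) for the leading 1-bit.
double: tangent at (13, 16): λ = (3·13² + 22)/(2·16) ≡ 0/9. 9⁻¹ ≡ 18 (mod 23), so λ ≡ 0·18 ≡ 0.
  x = λ² - 13 - 13 = 0 - 26 ≡ 20; y = λ·(13 - 20) - 16 ≡ 7. → (20, 7)
double: tangent at (20, 7): λ = (3·20² + 22)/(2·7) ≡ 3/14. 14⁻¹ ≡ 5 (mod 23), so λ ≡ 3·5 ≡ 15.
  x = λ² - 20 - 20 = 225 - 40 ≡ 1; y = λ·(20 - 1) - 7 ≡ 2. → (1, 2)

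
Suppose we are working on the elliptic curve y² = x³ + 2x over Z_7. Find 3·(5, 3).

(6, 5)

Write Q = (5, 3).
Repeated addition: build up to 3Q.
2Q: tangent at (5, 3): λ = (3·5² + 2)/(2·3) ≡ 0/6. 6⁻¹ ≡ 6 (mod 7), so λ ≡ 0·6 ≡ 0.
  x = λ² - 5 - 5 = 0 - 10 ≡ 4; y = λ·(5 - 4) - 3 ≡ 4. → (4, 4)
3Q: (4, 4) + (5, 3). λ = (3 - 4)/(5 - 4) ≡ 6/1 mod 7. 1⁻¹ ≡ 1 (mod 7) since 1·1 = 1 ≡ 1, so λ ≡ 6.
  x = λ² - 4 - 5 = 36 - 9 ≡ 6; y = λ·(4 - 6) - 4 ≡ 5. → (6, 5)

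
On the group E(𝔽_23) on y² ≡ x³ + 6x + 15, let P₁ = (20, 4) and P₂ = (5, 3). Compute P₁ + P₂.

(7, 3)

(20, 4) + (5, 3). λ = (3 - 4)/(5 - 20) ≡ 22/8 mod 23. 8⁻¹ ≡ 3 (mod 23), so λ ≡ 20.
  x = λ² - 20 - 5 = 400 - 25 ≡ 7; y = λ·(20 - 7) - 4 ≡ 3. → (7, 3)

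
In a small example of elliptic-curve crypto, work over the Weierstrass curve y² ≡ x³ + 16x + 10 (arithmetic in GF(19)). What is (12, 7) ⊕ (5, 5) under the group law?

(12, 7) + (5, 5). λ = (5 - 7)/(5 - 12) ≡ 17/12 mod 19. 12⁻¹ ≡ 8 (mod 19), so λ ≡ 3.
  x = λ² - 12 - 5 = 9 - 17 ≡ 11; y = λ·(12 - 11) - 7 ≡ 15. → (11, 15)

(11, 15)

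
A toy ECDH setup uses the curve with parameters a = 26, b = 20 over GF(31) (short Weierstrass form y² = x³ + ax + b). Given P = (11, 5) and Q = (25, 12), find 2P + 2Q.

(22, 24)

First 2P:
Repeated addition: build up to 2P.
2P: tangent at (11, 5): λ = (3·11² + 26)/(2·5) ≡ 17/10. 10⁻¹ ≡ 28 (mod 31), so λ ≡ 17·28 ≡ 11.
  x = λ² - 11 - 11 = 121 - 22 ≡ 6; y = λ·(11 - 6) - 5 ≡ 19. → (6, 19)
2P = (6, 19).
Next 2Q:
Repeated addition: build up to 2Q.
2Q: tangent at (25, 12): λ = (3·25² + 26)/(2·12) ≡ 10/24. 24⁻¹ ≡ 22 (mod 31) since 24·22 = 528 ≡ 1, so λ ≡ 10·22 ≡ 3.
  x = λ² - 25 - 25 = 9 - 50 ≡ 21; y = λ·(25 - 21) - 12 ≡ 0. → (21, 0)
2Q = (21, 0).
Finally 2P + 2Q:
(6, 19) + (21, 0). λ = (0 - 19)/(21 - 6) ≡ 12/15 mod 31. 15⁻¹ ≡ 29 (mod 31), so λ ≡ 7.
  x = λ² - 6 - 21 = 49 - 27 ≡ 22; y = λ·(6 - 22) - 19 ≡ 24. → (22, 24)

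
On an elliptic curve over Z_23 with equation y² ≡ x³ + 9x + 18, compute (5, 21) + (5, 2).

O

The two points share x = 5 and their y-coordinates satisfy 21 + 2 ≡ 0 (mod 23), so they are inverses. Their sum is O.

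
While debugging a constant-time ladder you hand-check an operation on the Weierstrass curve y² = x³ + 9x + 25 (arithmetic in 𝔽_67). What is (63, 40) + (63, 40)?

tangent at (63, 40): λ = (3·63² + 9)/(2·40) ≡ 57/13. 13⁻¹ ≡ 31 (mod 67) since 13·31 = 403 ≡ 1, so λ ≡ 57·31 ≡ 25.
  x = λ² - 63 - 63 = 625 - 126 ≡ 30; y = λ·(63 - 30) - 40 ≡ 48. → (30, 48)

(30, 48)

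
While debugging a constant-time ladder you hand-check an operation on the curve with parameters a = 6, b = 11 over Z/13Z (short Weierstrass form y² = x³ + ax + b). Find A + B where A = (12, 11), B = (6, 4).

(9, 12)

(12, 11) + (6, 4). λ = (4 - 11)/(6 - 12) ≡ 6/7 mod 13. 7⁻¹ ≡ 2 (mod 13) since 7·2 = 14 ≡ 1, so λ ≡ 12.
  x = λ² - 12 - 6 = 144 - 18 ≡ 9; y = λ·(12 - 9) - 11 ≡ 12. → (9, 12)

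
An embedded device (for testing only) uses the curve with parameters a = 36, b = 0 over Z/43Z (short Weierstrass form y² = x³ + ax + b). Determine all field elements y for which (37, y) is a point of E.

16, 27

x³ + 36x + 0 = 51985 ≡ 41 (mod 43).
Square roots of 41 mod 43: 16 and 27 (since 16² = 256 ≡ 41).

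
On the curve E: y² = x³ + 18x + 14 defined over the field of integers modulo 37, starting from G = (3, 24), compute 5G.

(28, 14)

Double-and-add on 5 = (101)₂. Start with G = (3, 24) for the leading 1-bit.
double: tangent at (3, 24): λ = (3·3² + 18)/(2·24) ≡ 8/11. 11⁻¹ ≡ 27 (mod 37), so λ ≡ 8·27 ≡ 31.
  x = λ² - 3 - 3 = 961 - 6 ≡ 30; y = λ·(3 - 30) - 24 ≡ 27. → (30, 27)
double: tangent at (30, 27): λ = (3·30² + 18)/(2·27) ≡ 17/17. 17⁻¹ ≡ 24 (mod 37), so λ ≡ 17·24 ≡ 1.
  x = λ² - 30 - 30 = 1 - 60 ≡ 15; y = λ·(30 - 15) - 27 ≡ 25. → (15, 25)
add G: (15, 25) + (3, 24). λ = (24 - 25)/(3 - 15) ≡ 36/25 mod 37. 25⁻¹ ≡ 3 (mod 37) since 25·3 = 75 ≡ 1, so λ ≡ 34.
  x = λ² - 15 - 3 = 1156 - 18 ≡ 28; y = λ·(15 - 28) - 25 ≡ 14. → (28, 14)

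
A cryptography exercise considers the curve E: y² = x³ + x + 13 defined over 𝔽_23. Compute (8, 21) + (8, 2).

The two points share x = 8 and their y-coordinates satisfy 21 + 2 ≡ 0 (mod 23), so they are inverses. Their sum is 𝒪.

O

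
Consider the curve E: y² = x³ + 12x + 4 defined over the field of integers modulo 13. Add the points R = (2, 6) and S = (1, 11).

(9, 3)

(2, 6) + (1, 11). λ = (11 - 6)/(1 - 2) ≡ 5/12 mod 13. 12⁻¹ ≡ 12 (mod 13), so λ ≡ 8.
  x = λ² - 2 - 1 = 64 - 3 ≡ 9; y = λ·(2 - 9) - 6 ≡ 3. → (9, 3)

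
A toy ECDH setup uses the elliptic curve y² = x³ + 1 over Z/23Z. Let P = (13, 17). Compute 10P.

(12, 21)

Repeated addition: build up to 10P.
2P: tangent at (13, 17): λ = (3·13² + 0)/(2·17) ≡ 1/11. 11⁻¹ ≡ 21 (mod 23) since 11·21 = 231 ≡ 1, so λ ≡ 1·21 ≡ 21.
  x = λ² - 13 - 13 = 441 - 26 ≡ 1; y = λ·(13 - 1) - 17 ≡ 5. → (1, 5)
3P: (1, 5) + (13, 17). λ = (17 - 5)/(13 - 1) ≡ 12/12 mod 23. 12⁻¹ ≡ 2 (mod 23), so λ ≡ 1.
  x = λ² - 1 - 13 = 1 - 14 ≡ 10; y = λ·(1 - 10) - 5 ≡ 9. → (10, 9)
4P: (10, 9) + (13, 17). λ = (17 - 9)/(13 - 10) ≡ 8/3 mod 23. 3⁻¹ ≡ 8 (mod 23), so λ ≡ 18.
  x = λ² - 10 - 13 = 324 - 23 ≡ 2; y = λ·(10 - 2) - 9 ≡ 20. → (2, 20)
5P: (2, 20) + (13, 17). λ = (17 - 20)/(13 - 2) ≡ 20/11 mod 23. 11⁻¹ ≡ 21 (mod 23) since 11·21 = 231 ≡ 1, so λ ≡ 6.
  x = λ² - 2 - 13 = 36 - 15 ≡ 21; y = λ·(2 - 21) - 20 ≡ 4. → (21, 4)
6P: (21, 4) + (13, 17). λ = (17 - 4)/(13 - 21) ≡ 13/15 mod 23. 15⁻¹ ≡ 20 (mod 23) since 15·20 = 300 ≡ 1, so λ ≡ 7.
  x = λ² - 21 - 13 = 49 - 34 ≡ 15; y = λ·(21 - 15) - 4 ≡ 15. → (15, 15)
7P: (15, 15) + (13, 17). λ = (17 - 15)/(13 - 15) ≡ 2/21 mod 23. 21⁻¹ ≡ 11 (mod 23), so λ ≡ 22.
  x = λ² - 15 - 13 = 484 - 28 ≡ 19; y = λ·(15 - 19) - 15 ≡ 12. → (19, 12)
8P: (19, 12) + (13, 17). λ = (17 - 12)/(13 - 19) ≡ 5/17 mod 23. 17⁻¹ ≡ 19 (mod 23) since 17·19 = 323 ≡ 1, so λ ≡ 3.
  x = λ² - 19 - 13 = 9 - 32 ≡ 0; y = λ·(19 - 0) - 12 ≡ 22. → (0, 22)
9P: (0, 22) + (13, 17). λ = (17 - 22)/(13 - 0) ≡ 18/13 mod 23. 13⁻¹ ≡ 16 (mod 23) since 13·16 = 208 ≡ 1, so λ ≡ 12.
  x = λ² - 0 - 13 = 144 - 13 ≡ 16; y = λ·(0 - 16) - 22 ≡ 16. → (16, 16)
10P: (16, 16) + (13, 17). λ = (17 - 16)/(13 - 16) ≡ 1/20 mod 23. 20⁻¹ ≡ 15 (mod 23) since 20·15 = 300 ≡ 1, so λ ≡ 15.
  x = λ² - 16 - 13 = 225 - 29 ≡ 12; y = λ·(16 - 12) - 16 ≡ 21. → (12, 21)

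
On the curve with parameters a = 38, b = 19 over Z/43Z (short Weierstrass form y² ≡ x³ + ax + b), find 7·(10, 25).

Write P = (10, 25).
Double-and-add on 7 = (111)₂. Start with P = (10, 25) for the leading 1-bit.
double: tangent at (10, 25): λ = (3·10² + 38)/(2·25) ≡ 37/7. 7⁻¹ ≡ 37 (mod 43) since 7·37 = 259 ≡ 1, so λ ≡ 37·37 ≡ 36.
  x = λ² - 10 - 10 = 1296 - 20 ≡ 29; y = λ·(10 - 29) - 25 ≡ 22. → (29, 22)
add P: (29, 22) + (10, 25). λ = (25 - 22)/(10 - 29) ≡ 3/24 mod 43. 24⁻¹ ≡ 9 (mod 43) since 24·9 = 216 ≡ 1, so λ ≡ 27.
  x = λ² - 29 - 10 = 729 - 39 ≡ 2; y = λ·(29 - 2) - 22 ≡ 19. → (2, 19)
double: tangent at (2, 19): λ = (3·2² + 38)/(2·19) ≡ 7/38. 38⁻¹ ≡ 17 (mod 43) since 38·17 = 646 ≡ 1, so λ ≡ 7·17 ≡ 33.
  x = λ² - 2 - 2 = 1089 - 4 ≡ 10; y = λ·(2 - 10) - 19 ≡ 18. → (10, 18)
add P: (10, 18) + (10, 25): same x and y₁ ≡ -y₂, so the sum is ∞.

O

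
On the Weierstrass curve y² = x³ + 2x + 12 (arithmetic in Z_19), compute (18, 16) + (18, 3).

The two points share x = 18 and their y-coordinates satisfy 16 + 3 ≡ 0 (mod 19), so they are inverses. Their sum is O.

O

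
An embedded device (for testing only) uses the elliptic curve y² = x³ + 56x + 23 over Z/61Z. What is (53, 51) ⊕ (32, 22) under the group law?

(53, 51) + (32, 22). λ = (22 - 51)/(32 - 53) ≡ 32/40 mod 61. 40⁻¹ ≡ 29 (mod 61), so λ ≡ 13.
  x = λ² - 53 - 32 = 169 - 85 ≡ 23; y = λ·(53 - 23) - 51 ≡ 34. → (23, 34)

(23, 34)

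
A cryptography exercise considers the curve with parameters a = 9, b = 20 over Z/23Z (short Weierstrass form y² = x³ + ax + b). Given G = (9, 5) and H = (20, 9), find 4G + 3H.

(11, 22)

First 4G:
Double-and-add on 4 = (100)₂. Start with G = (9, 5) for the leading 1-bit.
double: tangent at (9, 5): λ = (3·9² + 9)/(2·5) ≡ 22/10. 10⁻¹ ≡ 7 (mod 23), so λ ≡ 22·7 ≡ 16.
  x = λ² - 9 - 9 = 256 - 18 ≡ 8; y = λ·(9 - 8) - 5 ≡ 11. → (8, 11)
double: tangent at (8, 11): λ = (3·8² + 9)/(2·11) ≡ 17/22. 22⁻¹ ≡ 22 (mod 23) since 22·22 = 484 ≡ 1, so λ ≡ 17·22 ≡ 6.
  x = λ² - 8 - 8 = 36 - 16 ≡ 20; y = λ·(8 - 20) - 11 ≡ 9. → (20, 9)
4G = (20, 9).
Next 3H:
Repeated addition: build up to 3H.
2H: tangent at (20, 9): λ = (3·20² + 9)/(2·9) ≡ 13/18. 18⁻¹ ≡ 9 (mod 23) since 18·9 = 162 ≡ 1, so λ ≡ 13·9 ≡ 2.
  x = λ² - 20 - 20 = 4 - 40 ≡ 10; y = λ·(20 - 10) - 9 ≡ 11. → (10, 11)
3H: (10, 11) + (20, 9). λ = (9 - 11)/(20 - 10) ≡ 21/10 mod 23. 10⁻¹ ≡ 7 (mod 23), so λ ≡ 9.
  x = λ² - 10 - 20 = 81 - 30 ≡ 5; y = λ·(10 - 5) - 11 ≡ 11. → (5, 11)
3H = (5, 11).
Finally 4G + 3H:
(20, 9) + (5, 11). λ = (11 - 9)/(5 - 20) ≡ 2/8 mod 23. 8⁻¹ ≡ 3 (mod 23), so λ ≡ 6.
  x = λ² - 20 - 5 = 36 - 25 ≡ 11; y = λ·(20 - 11) - 9 ≡ 22. → (11, 22)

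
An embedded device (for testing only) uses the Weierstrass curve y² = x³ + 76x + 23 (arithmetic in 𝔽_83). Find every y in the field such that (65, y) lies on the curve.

x³ + 76x + 23 = 279588 ≡ 44 (mod 83).
Square roots of 44 mod 83: 25 and 58 (since 25² = 625 ≡ 44).

25, 58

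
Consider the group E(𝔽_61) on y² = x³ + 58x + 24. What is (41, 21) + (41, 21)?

(44, 46)

tangent at (41, 21): λ = (3·41² + 58)/(2·21) ≡ 38/42. 42⁻¹ ≡ 16 (mod 61), so λ ≡ 38·16 ≡ 59.
  x = λ² - 41 - 41 = 3481 - 82 ≡ 44; y = λ·(41 - 44) - 21 ≡ 46. → (44, 46)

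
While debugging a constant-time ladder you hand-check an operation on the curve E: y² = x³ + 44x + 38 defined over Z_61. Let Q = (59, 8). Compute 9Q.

(31, 12)

Double-and-add on 9 = (1001)₂. Start with Q = (59, 8) for the leading 1-bit.
double: tangent at (59, 8): λ = (3·59² + 44)/(2·8) ≡ 56/16. 16⁻¹ ≡ 42 (mod 61) since 16·42 = 672 ≡ 1, so λ ≡ 56·42 ≡ 34.
  x = λ² - 59 - 59 = 1156 - 118 ≡ 1; y = λ·(59 - 1) - 8 ≡ 12. → (1, 12)
double: tangent at (1, 12): λ = (3·1² + 44)/(2·12) ≡ 47/24. 24⁻¹ ≡ 28 (mod 61) since 24·28 = 672 ≡ 1, so λ ≡ 47·28 ≡ 35.
  x = λ² - 1 - 1 = 1225 - 2 ≡ 3; y = λ·(1 - 3) - 12 ≡ 40. → (3, 40)
double: tangent at (3, 40): λ = (3·3² + 44)/(2·40) ≡ 10/19. 19⁻¹ ≡ 45 (mod 61), so λ ≡ 10·45 ≡ 23.
  x = λ² - 3 - 3 = 529 - 6 ≡ 35; y = λ·(3 - 35) - 40 ≡ 17. → (35, 17)
add Q: (35, 17) + (59, 8). λ = (8 - 17)/(59 - 35) ≡ 52/24 mod 61. 24⁻¹ ≡ 28 (mod 61), so λ ≡ 53.
  x = λ² - 35 - 59 = 2809 - 94 ≡ 31; y = λ·(35 - 31) - 17 ≡ 12. → (31, 12)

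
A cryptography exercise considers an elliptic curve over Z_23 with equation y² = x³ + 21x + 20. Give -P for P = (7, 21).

(7, 2)

-(7, 21) = (7, -21 mod 23) = (7, 2).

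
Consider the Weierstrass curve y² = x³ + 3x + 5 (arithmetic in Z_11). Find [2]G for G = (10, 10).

tangent at (10, 10): λ = (3·10² + 3)/(2·10) ≡ 6/9. 9⁻¹ ≡ 5 (mod 11) since 9·5 = 45 ≡ 1, so λ ≡ 6·5 ≡ 8.
  x = λ² - 10 - 10 = 64 - 20 ≡ 0; y = λ·(10 - 0) - 10 ≡ 4. → (0, 4)

(0, 4)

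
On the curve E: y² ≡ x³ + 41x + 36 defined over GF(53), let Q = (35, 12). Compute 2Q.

(46, 25)

tangent at (35, 12): λ = (3·35² + 41)/(2·12) ≡ 6/24. 24⁻¹ ≡ 42 (mod 53), so λ ≡ 6·42 ≡ 40.
  x = λ² - 35 - 35 = 1600 - 70 ≡ 46; y = λ·(35 - 46) - 12 ≡ 25. → (46, 25)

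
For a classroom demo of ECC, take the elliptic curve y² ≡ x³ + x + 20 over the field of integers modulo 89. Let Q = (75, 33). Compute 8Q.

Double-and-add on 8 = (1000)₂. Start with Q = (75, 33) for the leading 1-bit.
double: tangent at (75, 33): λ = (3·75² + 1)/(2·33) ≡ 55/66. 66⁻¹ ≡ 58 (mod 89), so λ ≡ 55·58 ≡ 75.
  x = λ² - 75 - 75 = 5625 - 150 ≡ 46; y = λ·(75 - 46) - 33 ≡ 6. → (46, 6)
double: tangent at (46, 6): λ = (3·46² + 1)/(2·6) ≡ 30/12. 12⁻¹ ≡ 52 (mod 89) since 12·52 = 624 ≡ 1, so λ ≡ 30·52 ≡ 47.
  x = λ² - 46 - 46 = 2209 - 92 ≡ 70; y = λ·(46 - 70) - 6 ≡ 23. → (70, 23)
double: tangent at (70, 23): λ = (3·70² + 1)/(2·23) ≡ 16/46. 46⁻¹ ≡ 60 (mod 89), so λ ≡ 16·60 ≡ 70.
  x = λ² - 70 - 70 = 4900 - 140 ≡ 43; y = λ·(70 - 43) - 23 ≡ 87. → (43, 87)

(43, 87)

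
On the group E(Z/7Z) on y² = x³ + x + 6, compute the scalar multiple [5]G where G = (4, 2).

Double-and-add on 5 = (101)₂. Start with G = (4, 2) for the leading 1-bit.
double: tangent at (4, 2): λ = (3·4² + 1)/(2·2) ≡ 0/4. 4⁻¹ ≡ 2 (mod 7), so λ ≡ 0·2 ≡ 0.
  x = λ² - 4 - 4 = 0 - 8 ≡ 6; y = λ·(4 - 6) - 2 ≡ 5. → (6, 5)
double: tangent at (6, 5): λ = (3·6² + 1)/(2·5) ≡ 4/3. 3⁻¹ ≡ 5 (mod 7), so λ ≡ 4·5 ≡ 6.
  x = λ² - 6 - 6 = 36 - 12 ≡ 3; y = λ·(6 - 3) - 5 ≡ 6. → (3, 6)
add G: (3, 6) + (4, 2). λ = (2 - 6)/(4 - 3) ≡ 3/1 mod 7. 1⁻¹ ≡ 1 (mod 7) since 1·1 = 1 ≡ 1, so λ ≡ 3.
  x = λ² - 3 - 4 = 9 - 7 ≡ 2; y = λ·(3 - 2) - 6 ≡ 4. → (2, 4)

(2, 4)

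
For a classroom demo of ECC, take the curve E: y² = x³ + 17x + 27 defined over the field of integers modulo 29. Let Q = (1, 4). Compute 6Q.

(23, 17)

Repeated addition: build up to 6Q.
2Q: tangent at (1, 4): λ = (3·1² + 17)/(2·4) ≡ 20/8. 8⁻¹ ≡ 11 (mod 29) since 8·11 = 88 ≡ 1, so λ ≡ 20·11 ≡ 17.
  x = λ² - 1 - 1 = 289 - 2 ≡ 26; y = λ·(1 - 26) - 4 ≡ 6. → (26, 6)
3Q: (26, 6) + (1, 4). λ = (4 - 6)/(1 - 26) ≡ 27/4 mod 29. 4⁻¹ ≡ 22 (mod 29) since 4·22 = 88 ≡ 1, so λ ≡ 14.
  x = λ² - 26 - 1 = 196 - 27 ≡ 24; y = λ·(26 - 24) - 6 ≡ 22. → (24, 22)
4Q: (24, 22) + (1, 4). λ = (4 - 22)/(1 - 24) ≡ 11/6 mod 29. 6⁻¹ ≡ 5 (mod 29), so λ ≡ 26.
  x = λ² - 24 - 1 = 676 - 25 ≡ 13; y = λ·(24 - 13) - 22 ≡ 3. → (13, 3)
5Q: (13, 3) + (1, 4). λ = (4 - 3)/(1 - 13) ≡ 1/17 mod 29. 17⁻¹ ≡ 12 (mod 29) since 17·12 = 204 ≡ 1, so λ ≡ 12.
  x = λ² - 13 - 1 = 144 - 14 ≡ 14; y = λ·(13 - 14) - 3 ≡ 14. → (14, 14)
6Q: (14, 14) + (1, 4). λ = (4 - 14)/(1 - 14) ≡ 19/16 mod 29. 16⁻¹ ≡ 20 (mod 29) since 16·20 = 320 ≡ 1, so λ ≡ 3.
  x = λ² - 14 - 1 = 9 - 15 ≡ 23; y = λ·(14 - 23) - 14 ≡ 17. → (23, 17)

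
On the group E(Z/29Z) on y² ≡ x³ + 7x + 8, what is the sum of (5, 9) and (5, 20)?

The two points share x = 5 and their y-coordinates satisfy 9 + 20 ≡ 0 (mod 29), so they are inverses. Their sum is O.

O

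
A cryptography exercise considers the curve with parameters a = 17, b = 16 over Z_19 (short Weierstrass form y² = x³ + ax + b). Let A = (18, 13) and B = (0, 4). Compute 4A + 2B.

(2, 18)

First 4A:
Double-and-add on 4 = (100)₂. Start with A = (18, 13) for the leading 1-bit.
double: tangent at (18, 13): λ = (3·18² + 17)/(2·13) ≡ 1/7. 7⁻¹ ≡ 11 (mod 19) since 7·11 = 77 ≡ 1, so λ ≡ 1·11 ≡ 11.
  x = λ² - 18 - 18 = 121 - 36 ≡ 9; y = λ·(18 - 9) - 13 ≡ 10. → (9, 10)
double: tangent at (9, 10): λ = (3·9² + 17)/(2·10) ≡ 13/1. 1⁻¹ ≡ 1 (mod 19), so λ ≡ 13·1 ≡ 13.
  x = λ² - 9 - 9 = 169 - 18 ≡ 18; y = λ·(9 - 18) - 10 ≡ 6. → (18, 6)
4A = (18, 6).
Next 2B:
Repeated addition: build up to 2B.
2B: tangent at (0, 4): λ = (3·0² + 17)/(2·4) ≡ 17/8. 8⁻¹ ≡ 12 (mod 19), so λ ≡ 17·12 ≡ 14.
  x = λ² - 0 - 0 = 196 - 0 ≡ 6; y = λ·(0 - 6) - 4 ≡ 7. → (6, 7)
2B = (6, 7).
Finally 4A + 2B:
(18, 6) + (6, 7). λ = (7 - 6)/(6 - 18) ≡ 1/7 mod 19. 7⁻¹ ≡ 11 (mod 19) since 7·11 = 77 ≡ 1, so λ ≡ 11.
  x = λ² - 18 - 6 = 121 - 24 ≡ 2; y = λ·(18 - 2) - 6 ≡ 18. → (2, 18)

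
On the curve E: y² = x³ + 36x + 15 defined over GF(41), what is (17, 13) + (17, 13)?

(5, 19)

tangent at (17, 13): λ = (3·17² + 36)/(2·13) ≡ 1/26. 26⁻¹ ≡ 30 (mod 41), so λ ≡ 1·30 ≡ 30.
  x = λ² - 17 - 17 = 900 - 34 ≡ 5; y = λ·(17 - 5) - 13 ≡ 19. → (5, 19)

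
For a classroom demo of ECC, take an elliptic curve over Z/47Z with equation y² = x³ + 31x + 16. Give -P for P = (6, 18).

-(6, 18) = (6, -18 mod 47) = (6, 29).

(6, 29)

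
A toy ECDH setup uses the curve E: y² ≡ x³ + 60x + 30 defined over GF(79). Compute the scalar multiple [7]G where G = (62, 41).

(60, 57)

Repeated addition: build up to 7G.
2G: tangent at (62, 41): λ = (3·62² + 60)/(2·41) ≡ 58/3. 3⁻¹ ≡ 53 (mod 79) since 3·53 = 159 ≡ 1, so λ ≡ 58·53 ≡ 72.
  x = λ² - 62 - 62 = 5184 - 124 ≡ 4; y = λ·(62 - 4) - 41 ≡ 27. → (4, 27)
3G: (4, 27) + (62, 41). λ = (41 - 27)/(62 - 4) ≡ 14/58 mod 79. 58⁻¹ ≡ 15 (mod 79), so λ ≡ 52.
  x = λ² - 4 - 62 = 2704 - 66 ≡ 31; y = λ·(4 - 31) - 27 ≡ 70. → (31, 70)
4G: (31, 70) + (62, 41). λ = (41 - 70)/(62 - 31) ≡ 50/31 mod 79. 31⁻¹ ≡ 51 (mod 79) since 31·51 = 1581 ≡ 1, so λ ≡ 22.
  x = λ² - 31 - 62 = 484 - 93 ≡ 75; y = λ·(31 - 75) - 70 ≡ 68. → (75, 68)
5G: (75, 68) + (62, 41). λ = (41 - 68)/(62 - 75) ≡ 52/66 mod 79. 66⁻¹ ≡ 6 (mod 79), so λ ≡ 75.
  x = λ² - 75 - 62 = 5625 - 137 ≡ 37; y = λ·(75 - 37) - 68 ≡ 17. → (37, 17)
6G: (37, 17) + (62, 41). λ = (41 - 17)/(62 - 37) ≡ 24/25 mod 79. 25⁻¹ ≡ 19 (mod 79) since 25·19 = 475 ≡ 1, so λ ≡ 61.
  x = λ² - 37 - 62 = 3721 - 99 ≡ 67; y = λ·(37 - 67) - 17 ≡ 49. → (67, 49)
7G: (67, 49) + (62, 41). λ = (41 - 49)/(62 - 67) ≡ 71/74 mod 79. 74⁻¹ ≡ 63 (mod 79) since 74·63 = 4662 ≡ 1, so λ ≡ 49.
  x = λ² - 67 - 62 = 2401 - 129 ≡ 60; y = λ·(67 - 60) - 49 ≡ 57. → (60, 57)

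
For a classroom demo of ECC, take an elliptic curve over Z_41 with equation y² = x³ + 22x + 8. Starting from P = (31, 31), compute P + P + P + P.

(10, 30)

Double-and-add on 4 = (100)₂. Start with P = (31, 31) for the leading 1-bit.
double: tangent at (31, 31): λ = (3·31² + 22)/(2·31) ≡ 35/21. 21⁻¹ ≡ 2 (mod 41) since 21·2 = 42 ≡ 1, so λ ≡ 35·2 ≡ 29.
  x = λ² - 31 - 31 = 841 - 62 ≡ 0; y = λ·(31 - 0) - 31 ≡ 7. → (0, 7)
double: tangent at (0, 7): λ = (3·0² + 22)/(2·7) ≡ 22/14. 14⁻¹ ≡ 3 (mod 41) since 14·3 = 42 ≡ 1, so λ ≡ 22·3 ≡ 25.
  x = λ² - 0 - 0 = 625 - 0 ≡ 10; y = λ·(0 - 10) - 7 ≡ 30. → (10, 30)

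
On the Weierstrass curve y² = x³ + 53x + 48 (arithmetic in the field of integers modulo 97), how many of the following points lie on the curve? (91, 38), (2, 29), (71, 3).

(91, 38): 38² ≡ 86, rhs ≡ 96 → off.
(2, 29): 29² ≡ 65, rhs ≡ 65 → on.
(71, 3): 3² ≡ 9, rhs ≡ 9 → on.

2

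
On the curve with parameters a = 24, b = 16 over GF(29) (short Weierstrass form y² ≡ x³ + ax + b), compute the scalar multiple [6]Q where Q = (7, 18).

Double-and-add on 6 = (110)₂. Start with Q = (7, 18) for the leading 1-bit.
double: tangent at (7, 18): λ = (3·7² + 24)/(2·18) ≡ 26/7. 7⁻¹ ≡ 25 (mod 29), so λ ≡ 26·25 ≡ 12.
  x = λ² - 7 - 7 = 144 - 14 ≡ 14; y = λ·(7 - 14) - 18 ≡ 14. → (14, 14)
add Q: (14, 14) + (7, 18). λ = (18 - 14)/(7 - 14) ≡ 4/22 mod 29. 22⁻¹ ≡ 4 (mod 29), so λ ≡ 16.
  x = λ² - 14 - 7 = 256 - 21 ≡ 3; y = λ·(14 - 3) - 14 ≡ 17. → (3, 17)
double: tangent at (3, 17): λ = (3·3² + 24)/(2·17) ≡ 22/5. 5⁻¹ ≡ 6 (mod 29), so λ ≡ 22·6 ≡ 16.
  x = λ² - 3 - 3 = 256 - 6 ≡ 18; y = λ·(3 - 18) - 17 ≡ 4. → (18, 4)

(18, 4)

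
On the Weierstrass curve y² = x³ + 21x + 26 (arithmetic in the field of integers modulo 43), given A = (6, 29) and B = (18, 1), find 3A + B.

(9, 16)

First 3A:
Repeated addition: build up to 3A.
2A: tangent at (6, 29): λ = (3·6² + 21)/(2·29) ≡ 0/15. 15⁻¹ ≡ 23 (mod 43), so λ ≡ 0·23 ≡ 0.
  x = λ² - 6 - 6 = 0 - 12 ≡ 31; y = λ·(6 - 31) - 29 ≡ 14. → (31, 14)
3A: (31, 14) + (6, 29). λ = (29 - 14)/(6 - 31) ≡ 15/18 mod 43. 18⁻¹ ≡ 12 (mod 43), so λ ≡ 8.
  x = λ² - 31 - 6 = 64 - 37 ≡ 27; y = λ·(31 - 27) - 14 ≡ 18. → (27, 18)
3A = (27, 18).
Finally 3A + B:
(27, 18) + (18, 1). λ = (1 - 18)/(18 - 27) ≡ 26/34 mod 43. 34⁻¹ ≡ 19 (mod 43) since 34·19 = 646 ≡ 1, so λ ≡ 21.
  x = λ² - 27 - 18 = 441 - 45 ≡ 9; y = λ·(27 - 9) - 18 ≡ 16. → (9, 16)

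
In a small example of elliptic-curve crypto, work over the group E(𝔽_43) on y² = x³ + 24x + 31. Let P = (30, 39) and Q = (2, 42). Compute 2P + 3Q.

First 2P:
Repeated addition: build up to 2P.
2P: tangent at (30, 39): λ = (3·30² + 24)/(2·39) ≡ 15/35. 35⁻¹ ≡ 16 (mod 43) since 35·16 = 560 ≡ 1, so λ ≡ 15·16 ≡ 25.
  x = λ² - 30 - 30 = 625 - 60 ≡ 6; y = λ·(30 - 6) - 39 ≡ 2. → (6, 2)
2P = (6, 2).
Next 3Q:
Repeated addition: build up to 3Q.
2Q: tangent at (2, 42): λ = (3·2² + 24)/(2·42) ≡ 36/41. 41⁻¹ ≡ 21 (mod 43), so λ ≡ 36·21 ≡ 25.
  x = λ² - 2 - 2 = 625 - 4 ≡ 19; y = λ·(2 - 19) - 42 ≡ 6. → (19, 6)
3Q: (19, 6) + (2, 42). λ = (42 - 6)/(2 - 19) ≡ 36/26 mod 43. 26⁻¹ ≡ 5 (mod 43), so λ ≡ 8.
  x = λ² - 19 - 2 = 64 - 21 ≡ 0; y = λ·(19 - 0) - 6 ≡ 17. → (0, 17)
3Q = (0, 17).
Finally 2P + 3Q:
(6, 2) + (0, 17). λ = (17 - 2)/(0 - 6) ≡ 15/37 mod 43. 37⁻¹ ≡ 7 (mod 43) since 37·7 = 259 ≡ 1, so λ ≡ 19.
  x = λ² - 6 - 0 = 361 - 6 ≡ 11; y = λ·(6 - 11) - 2 ≡ 32. → (11, 32)

(11, 32)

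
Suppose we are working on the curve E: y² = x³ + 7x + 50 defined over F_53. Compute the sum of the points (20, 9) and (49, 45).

(20, 9) + (49, 45). λ = (45 - 9)/(49 - 20) ≡ 36/29 mod 53. 29⁻¹ ≡ 11 (mod 53), so λ ≡ 25.
  x = λ² - 20 - 49 = 625 - 69 ≡ 26; y = λ·(20 - 26) - 9 ≡ 0. → (26, 0)

(26, 0)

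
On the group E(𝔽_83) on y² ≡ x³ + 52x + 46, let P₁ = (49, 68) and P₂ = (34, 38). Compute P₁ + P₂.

(4, 22)

(49, 68) + (34, 38). λ = (38 - 68)/(34 - 49) ≡ 53/68 mod 83. 68⁻¹ ≡ 11 (mod 83), so λ ≡ 2.
  x = λ² - 49 - 34 = 4 - 83 ≡ 4; y = λ·(49 - 4) - 68 ≡ 22. → (4, 22)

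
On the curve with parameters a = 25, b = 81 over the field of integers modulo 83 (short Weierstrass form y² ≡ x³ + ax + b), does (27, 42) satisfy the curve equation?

yes

y² = 42² ≡ 21; x³ + 25x + 81 = 20439 ≡ 21 (mod 83). 21 = 21.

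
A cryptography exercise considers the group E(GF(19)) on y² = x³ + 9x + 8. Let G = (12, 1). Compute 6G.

(14, 16)

Double-and-add on 6 = (110)₂. Start with G = (12, 1) for the leading 1-bit.
double: tangent at (12, 1): λ = (3·12² + 9)/(2·1) ≡ 4/2. 2⁻¹ ≡ 10 (mod 19) since 2·10 = 20 ≡ 1, so λ ≡ 4·10 ≡ 2.
  x = λ² - 12 - 12 = 4 - 24 ≡ 18; y = λ·(12 - 18) - 1 ≡ 6. → (18, 6)
add G: (18, 6) + (12, 1). λ = (1 - 6)/(12 - 18) ≡ 14/13 mod 19. 13⁻¹ ≡ 3 (mod 19), so λ ≡ 4.
  x = λ² - 18 - 12 = 16 - 30 ≡ 5; y = λ·(18 - 5) - 6 ≡ 8. → (5, 8)
double: tangent at (5, 8): λ = (3·5² + 9)/(2·8) ≡ 8/16. 16⁻¹ ≡ 6 (mod 19) since 16·6 = 96 ≡ 1, so λ ≡ 8·6 ≡ 10.
  x = λ² - 5 - 5 = 100 - 10 ≡ 14; y = λ·(5 - 14) - 8 ≡ 16. → (14, 16)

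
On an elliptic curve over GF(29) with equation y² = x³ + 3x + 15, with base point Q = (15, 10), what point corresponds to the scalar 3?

Repeated addition: build up to 3Q.
2Q: tangent at (15, 10): λ = (3·15² + 3)/(2·10) ≡ 11/20. 20⁻¹ ≡ 16 (mod 29), so λ ≡ 11·16 ≡ 2.
  x = λ² - 15 - 15 = 4 - 30 ≡ 3; y = λ·(15 - 3) - 10 ≡ 14. → (3, 14)
3Q: (3, 14) + (15, 10). λ = (10 - 14)/(15 - 3) ≡ 25/12 mod 29. 12⁻¹ ≡ 17 (mod 29), so λ ≡ 19.
  x = λ² - 3 - 15 = 361 - 18 ≡ 24; y = λ·(3 - 24) - 14 ≡ 22. → (24, 22)

(24, 22)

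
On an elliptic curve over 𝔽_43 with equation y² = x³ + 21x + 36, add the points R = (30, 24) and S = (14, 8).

(30, 24) + (14, 8). λ = (8 - 24)/(14 - 30) ≡ 27/27 mod 43. 27⁻¹ ≡ 8 (mod 43), so λ ≡ 1.
  x = λ² - 30 - 14 = 1 - 44 ≡ 0; y = λ·(30 - 0) - 24 ≡ 6. → (0, 6)

(0, 6)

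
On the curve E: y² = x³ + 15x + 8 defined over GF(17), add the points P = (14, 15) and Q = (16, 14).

(14, 15) + (16, 14). λ = (14 - 15)/(16 - 14) ≡ 16/2 mod 17. 2⁻¹ ≡ 9 (mod 17), so λ ≡ 8.
  x = λ² - 14 - 16 = 64 - 30 ≡ 0; y = λ·(14 - 0) - 15 ≡ 12. → (0, 12)

(0, 12)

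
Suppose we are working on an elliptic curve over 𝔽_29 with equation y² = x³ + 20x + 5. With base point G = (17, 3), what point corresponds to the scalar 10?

Repeated addition: build up to 10G.
2G: tangent at (17, 3): λ = (3·17² + 20)/(2·3) ≡ 17/6. 6⁻¹ ≡ 5 (mod 29) since 6·5 = 30 ≡ 1, so λ ≡ 17·5 ≡ 27.
  x = λ² - 17 - 17 = 729 - 34 ≡ 28; y = λ·(17 - 28) - 3 ≡ 19. → (28, 19)
3G: (28, 19) + (17, 3). λ = (3 - 19)/(17 - 28) ≡ 13/18 mod 29. 18⁻¹ ≡ 21 (mod 29), so λ ≡ 12.
  x = λ² - 28 - 17 = 144 - 45 ≡ 12; y = λ·(28 - 12) - 19 ≡ 28. → (12, 28)
4G: (12, 28) + (17, 3). λ = (3 - 28)/(17 - 12) ≡ 4/5 mod 29. 5⁻¹ ≡ 6 (mod 29), so λ ≡ 24.
  x = λ² - 12 - 17 = 576 - 29 ≡ 25; y = λ·(12 - 25) - 28 ≡ 8. → (25, 8)
5G: (25, 8) + (17, 3). λ = (3 - 8)/(17 - 25) ≡ 24/21 mod 29. 21⁻¹ ≡ 18 (mod 29), so λ ≡ 26.
  x = λ² - 25 - 17 = 676 - 42 ≡ 25; y = λ·(25 - 25) - 8 ≡ 21. → (25, 21)
6G: (25, 21) + (17, 3). λ = (3 - 21)/(17 - 25) ≡ 11/21 mod 29. 21⁻¹ ≡ 18 (mod 29) since 21·18 = 378 ≡ 1, so λ ≡ 24.
  x = λ² - 25 - 17 = 576 - 42 ≡ 12; y = λ·(25 - 12) - 21 ≡ 1. → (12, 1)
7G: (12, 1) + (17, 3). λ = (3 - 1)/(17 - 12) ≡ 2/5 mod 29. 5⁻¹ ≡ 6 (mod 29), so λ ≡ 12.
  x = λ² - 12 - 17 = 144 - 29 ≡ 28; y = λ·(12 - 28) - 1 ≡ 10. → (28, 10)
8G: (28, 10) + (17, 3). λ = (3 - 10)/(17 - 28) ≡ 22/18 mod 29. 18⁻¹ ≡ 21 (mod 29), so λ ≡ 27.
  x = λ² - 28 - 17 = 729 - 45 ≡ 17; y = λ·(28 - 17) - 10 ≡ 26. → (17, 26)
9G: (17, 26) + (17, 3): same x and y₁ ≡ -y₂, so the sum is the point at infinity.
10G: the point at infinity + (17, 3) = (17, 3) (identity).

(17, 3)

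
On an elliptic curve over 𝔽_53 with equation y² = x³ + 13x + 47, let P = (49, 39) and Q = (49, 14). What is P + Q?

The two points share x = 49 and their y-coordinates satisfy 39 + 14 ≡ 0 (mod 53), so they are inverses. Their sum is O.

O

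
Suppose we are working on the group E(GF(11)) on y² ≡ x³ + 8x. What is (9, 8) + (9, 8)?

(9, 3)

tangent at (9, 8): λ = (3·9² + 8)/(2·8) ≡ 9/5. 5⁻¹ ≡ 9 (mod 11), so λ ≡ 9·9 ≡ 4.
  x = λ² - 9 - 9 = 16 - 18 ≡ 9; y = λ·(9 - 9) - 8 ≡ 3. → (9, 3)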